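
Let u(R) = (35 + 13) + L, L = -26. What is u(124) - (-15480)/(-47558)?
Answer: 11986/553 ≈ 21.674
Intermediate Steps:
u(R) = 22 (u(R) = (35 + 13) - 26 = 48 - 26 = 22)
u(124) - (-15480)/(-47558) = 22 - (-15480)/(-47558) = 22 - (-15480)*(-1)/47558 = 22 - 1*180/553 = 22 - 180/553 = 11986/553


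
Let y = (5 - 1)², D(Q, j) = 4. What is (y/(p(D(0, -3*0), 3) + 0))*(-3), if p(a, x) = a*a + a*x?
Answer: -12/7 ≈ -1.7143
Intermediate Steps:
p(a, x) = a² + a*x
y = 16 (y = 4² = 16)
(y/(p(D(0, -3*0), 3) + 0))*(-3) = (16/(4*(4 + 3) + 0))*(-3) = (16/(4*7 + 0))*(-3) = (16/(28 + 0))*(-3) = (16/28)*(-3) = ((1/28)*16)*(-3) = (4/7)*(-3) = -12/7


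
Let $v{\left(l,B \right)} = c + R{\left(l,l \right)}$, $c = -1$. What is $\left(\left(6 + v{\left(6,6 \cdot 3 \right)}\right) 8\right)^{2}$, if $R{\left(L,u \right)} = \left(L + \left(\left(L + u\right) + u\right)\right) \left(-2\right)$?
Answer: $118336$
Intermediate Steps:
$R{\left(L,u \right)} = - 4 L - 4 u$ ($R{\left(L,u \right)} = \left(L + \left(L + 2 u\right)\right) \left(-2\right) = \left(2 L + 2 u\right) \left(-2\right) = - 4 L - 4 u$)
$v{\left(l,B \right)} = -1 - 8 l$
$\left(\left(6 + v{\left(6,6 \cdot 3 \right)}\right) 8\right)^{2} = \left(\left(6 - 49\right) 8\right)^{2} = \left(\left(-43\right) 8\right)^{2} = \left(-344\right)^{2} = 118336$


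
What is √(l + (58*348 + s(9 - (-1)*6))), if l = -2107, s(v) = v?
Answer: 2*√4523 ≈ 134.51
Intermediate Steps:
√(l + (58*348 + s(9 - (-1)*6))) = √(-2107 + (58*348 + (9 - (-1)*6))) = √(-2107 + (20184 + (9 - 1*(-6)))) = √(-2107 + (20184 + (9 + 6))) = √(-2107 + (20184 + 15)) = √(-2107 + 20199) = √18092 = 2*√4523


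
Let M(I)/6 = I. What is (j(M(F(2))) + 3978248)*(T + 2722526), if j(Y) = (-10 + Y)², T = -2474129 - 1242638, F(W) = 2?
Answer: -3955341246732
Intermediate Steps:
M(I) = 6*I
T = -3716767
(j(M(F(2))) + 3978248)*(T + 2722526) = ((-10 + 6*2)² + 3978248)*(-3716767 + 2722526) = ((-10 + 12)² + 3978248)*(-994241) = (2² + 3978248)*(-994241) = (4 + 3978248)*(-994241) = 3978252*(-994241) = -3955341246732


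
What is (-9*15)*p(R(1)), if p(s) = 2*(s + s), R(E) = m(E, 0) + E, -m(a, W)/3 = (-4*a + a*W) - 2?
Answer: -10260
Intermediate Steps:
m(a, W) = 6 + 12*a - 3*W*a (m(a, W) = -3*((-4*a + a*W) - 2) = -3*((-4*a + W*a) - 2) = -3*(-2 - 4*a + W*a) = 6 + 12*a - 3*W*a)
R(E) = 6 + 13*E (R(E) = (6 + 12*E - 3*0*E) + E = (6 + 12*E + 0) + E = (6 + 12*E) + E = 6 + 13*E)
p(s) = 4*s (p(s) = 2*(2*s) = 4*s)
(-9*15)*p(R(1)) = (-9*15)*(4*(6 + 13*1)) = -540*(6 + 13) = -540*19 = -135*76 = -10260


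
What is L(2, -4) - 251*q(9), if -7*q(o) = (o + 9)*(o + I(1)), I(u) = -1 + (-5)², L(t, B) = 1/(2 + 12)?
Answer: 298189/14 ≈ 21299.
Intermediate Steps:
L(t, B) = 1/14
I(u) = 24 (I(u) = -1 + 25 = 24)
q(o) = -(9 + o)*(24 + o)/7 (q(o) = -(o + 9)*(o + 24)/7 = -(9 + o)*(24 + o)/7)
L(2, -4) - 251*q(9) = 1/14 - 251*(-216/7 - 33/7*9 - ⅐*9²) = 1/14 - 251*(-216/7 - 297/7 - ⅐*81) = 1/14 - 251*(-216/7 - 297/7 - 81/7) = 1/14 - 251*(-594/7) = 1/14 + 149094/7 = 298189/14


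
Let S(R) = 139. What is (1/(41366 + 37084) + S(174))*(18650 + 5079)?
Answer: 258754090679/78450 ≈ 3.2983e+6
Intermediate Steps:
(1/(41366 + 37084) + S(174))*(18650 + 5079) = (1/(41366 + 37084) + 139)*(18650 + 5079) = (1/78450 + 139)*23729 = (10904551/78450)*23729 = 258754090679/78450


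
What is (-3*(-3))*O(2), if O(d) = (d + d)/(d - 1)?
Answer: 36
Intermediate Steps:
O(d) = 2*d/(-1 + d) (O(d) = (2*d)/(-1 + d) = 2*d/(-1 + d))
(-3*(-3))*O(2) = (-3*(-3))*(2*2/(-1 + 2)) = 9*(2*2/1) = 9*(2*2*1) = 9*4 = 36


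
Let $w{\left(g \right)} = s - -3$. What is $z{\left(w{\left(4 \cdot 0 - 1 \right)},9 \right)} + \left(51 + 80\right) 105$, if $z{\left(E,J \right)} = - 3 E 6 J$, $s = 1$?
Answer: $13107$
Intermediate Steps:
$w{\left(g \right)} = 4$ ($w{\left(g \right)} = 1 - -3 = 1 + 3 = 4$)
$z{\left(E,J \right)} = - 18 E J$
$z{\left(w{\left(4 \cdot 0 - 1 \right)},9 \right)} + \left(51 + 80\right) 105 = \left(-18\right) 4 \cdot 9 + \left(51 + 80\right) 105 = -648 + 131 \cdot 105 = -648 + 13755 = 13107$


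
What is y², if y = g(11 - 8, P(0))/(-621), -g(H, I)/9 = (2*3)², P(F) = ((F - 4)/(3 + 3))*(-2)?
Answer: 144/529 ≈ 0.27221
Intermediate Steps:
P(F) = 4/3 - F/3 (P(F) = ((-4 + F)/6)*(-2) = ((-4 + F)*(⅙))*(-2) = (-⅔ + F/6)*(-2) = 4/3 - F/3)
g(H, I) = -324 (g(H, I) = -9*(2*3)² = -9*6² = -9*36 = -324)
y = 12/23 (y = -324/(-621) = -324*(-1/621) = 12/23 ≈ 0.52174)
y² = (12/23)² = 144/529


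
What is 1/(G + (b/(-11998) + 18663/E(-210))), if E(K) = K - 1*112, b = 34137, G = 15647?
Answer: 137977/2150536448 ≈ 6.4159e-5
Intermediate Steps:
E(K) = -112 + K (E(K) = K - 112 = -112 + K)
1/(G + (b/(-11998) + 18663/E(-210))) = 1/(15647 + (34137/(-11998) + 18663/(-112 - 210))) = 1/(15647 + (34137*(-1/11998) + 18663/(-322))) = 1/(15647 + (-34137/11998 + 18663*(-1/322))) = 1/(15647 + (-34137/11998 - 18663/322)) = 1/(15647 - 8389671/137977) = 1/(2150536448/137977) = 137977/2150536448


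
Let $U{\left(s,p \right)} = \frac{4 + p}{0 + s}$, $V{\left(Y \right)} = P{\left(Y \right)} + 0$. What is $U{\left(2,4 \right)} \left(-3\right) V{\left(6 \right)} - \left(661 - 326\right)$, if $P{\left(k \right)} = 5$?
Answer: $-395$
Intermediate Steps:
$V{\left(Y \right)} = 5$ ($V{\left(Y \right)} = 5 + 0 = 5$)
$U{\left(s,p \right)} = \frac{4 + p}{s}$
$U{\left(2,4 \right)} \left(-3\right) V{\left(6 \right)} - \left(661 - 326\right) = \frac{4 + 4}{2} \left(-3\right) 5 - \left(661 - 326\right) = \frac{1}{2} \cdot 8 \left(-3\right) 5 - 335 = 4 \left(-3\right) 5 - 335 = \left(-12\right) 5 - 335 = -60 - 335 = -395$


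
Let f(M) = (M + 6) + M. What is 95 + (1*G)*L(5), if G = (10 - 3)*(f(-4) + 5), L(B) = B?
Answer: 200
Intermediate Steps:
f(M) = 6 + 2*M (f(M) = (6 + M) + M = 6 + 2*M)
G = 21 (G = (10 - 3)*((6 + 2*(-4)) + 5) = 7*((6 - 8) + 5) = 7*(-2 + 5) = 7*3 = 21)
95 + (1*G)*L(5) = 95 + (1*21)*5 = 95 + 21*5 = 95 + 105 = 200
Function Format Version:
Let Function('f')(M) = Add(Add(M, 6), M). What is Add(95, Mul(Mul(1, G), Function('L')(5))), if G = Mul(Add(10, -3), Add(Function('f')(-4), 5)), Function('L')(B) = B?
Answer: 200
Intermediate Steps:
Function('f')(M) = Add(6, Mul(2, M)) (Function('f')(M) = Add(Add(6, M), M) = Add(6, Mul(2, M)))
G = 21 (G = Mul(Add(10, -3), Add(Add(6, Mul(2, -4)), 5)) = Mul(7, Add(Add(6, -8), 5)) = Mul(7, Add(-2, 5)) = Mul(7, 3) = 21)
Add(95, Mul(Mul(1, G), Function('L')(5))) = Add(95, Mul(Mul(1, 21), 5)) = Add(95, Mul(21, 5)) = Add(95, 105) = 200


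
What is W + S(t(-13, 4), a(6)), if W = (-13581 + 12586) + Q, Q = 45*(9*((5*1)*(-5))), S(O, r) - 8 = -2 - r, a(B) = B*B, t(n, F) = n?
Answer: -11150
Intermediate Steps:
a(B) = B²
S(O, r) = 6 - r (S(O, r) = 8 + (-2 - r) = 6 - r)
Q = -10125 (Q = 45*(9*(5*(-5))) = 45*(9*(-25)) = 45*(-225) = -10125)
W = -11120 (W = (-13581 + 12586) - 10125 = -995 - 10125 = -11120)
W + S(t(-13, 4), a(6)) = -11120 + (6 - 1*6²) = -11120 + (6 - 1*36) = -11120 + (6 - 36) = -11120 - 30 = -11150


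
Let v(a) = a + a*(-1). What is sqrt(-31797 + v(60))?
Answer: 3*I*sqrt(3533) ≈ 178.32*I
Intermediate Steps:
v(a) = 0 (v(a) = a - a = 0)
sqrt(-31797 + v(60)) = sqrt(-31797 + 0) = sqrt(-31797) = 3*I*sqrt(3533)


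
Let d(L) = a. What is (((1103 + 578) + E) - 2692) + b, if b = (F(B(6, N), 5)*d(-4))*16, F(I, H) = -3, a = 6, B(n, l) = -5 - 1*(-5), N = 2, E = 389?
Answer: -910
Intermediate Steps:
B(n, l) = 0 (B(n, l) = -5 + 5 = 0)
d(L) = 6
b = -288 (b = -3*6*16 = -18*16 = -288)
(((1103 + 578) + E) - 2692) + b = (((1103 + 578) + 389) - 2692) - 288 = ((1681 + 389) - 2692) - 288 = (2070 - 2692) - 288 = -622 - 288 = -910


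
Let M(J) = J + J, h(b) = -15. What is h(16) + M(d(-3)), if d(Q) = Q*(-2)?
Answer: -3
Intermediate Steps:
d(Q) = -2*Q
M(J) = 2*J
h(16) + M(d(-3)) = -15 + 2*(-2*(-3)) = -15 + 2*6 = -15 + 12 = -3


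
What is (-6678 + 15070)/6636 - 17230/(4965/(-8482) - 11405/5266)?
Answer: 9121587656236/1456162365 ≈ 6264.1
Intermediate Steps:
(-6678 + 15070)/6636 - 17230/(4965/(-8482) - 11405/5266) = 8392*(1/6636) - 17230/(4965*(-1/8482) - 11405*1/5266) = 2098/1659 - 17230/(-4965/8482 - 11405/5266) = 2098/1659 - 17230/(-30720725/11166553) = 2098/1659 - 17230*(-11166553/30720725) = 2098/1659 + 38479941638/6144145 = 9121587656236/1456162365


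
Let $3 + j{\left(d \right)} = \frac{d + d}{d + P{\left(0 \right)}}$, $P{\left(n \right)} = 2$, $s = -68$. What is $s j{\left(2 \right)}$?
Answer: $136$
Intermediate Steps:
$j{\left(d \right)} = -3 + \frac{2 d}{2 + d}$ ($j{\left(d \right)} = -3 + \frac{d + d}{d + 2} = -3 + \frac{2 d}{2 + d}$)
$s j{\left(2 \right)} = - 68 \frac{-6 - 2}{2 + 2} = - 68 \frac{-6 - 2}{4} = - 68 \cdot \frac{1}{4} \left(-8\right) = \left(-68\right) \left(-2\right) = 136$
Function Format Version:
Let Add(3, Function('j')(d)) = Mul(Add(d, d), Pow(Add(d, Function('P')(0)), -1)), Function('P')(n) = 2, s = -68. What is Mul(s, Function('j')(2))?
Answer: 136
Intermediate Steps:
Function('j')(d) = Add(-3, Mul(2, d, Pow(Add(2, d), -1))) (Function('j')(d) = Add(-3, Mul(Add(d, d), Pow(Add(d, 2), -1))) = Add(-3, Mul(Mul(2, d), Pow(Add(2, d), -1))) = Add(-3, Mul(2, d, Pow(Add(2, d), -1))))
Mul(s, Function('j')(2)) = Mul(-68, Mul(Pow(Add(2, 2), -1), Add(-6, Mul(-1, 2)))) = Mul(-68, Mul(Pow(4, -1), Add(-6, -2))) = Mul(-68, Mul(Rational(1, 4), -8)) = Mul(-68, -2) = 136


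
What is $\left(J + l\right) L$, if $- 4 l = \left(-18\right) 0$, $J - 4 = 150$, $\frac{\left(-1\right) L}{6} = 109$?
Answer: $-100716$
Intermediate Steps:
$L = -654$ ($L = \left(-6\right) 109 = -654$)
$J = 154$ ($J = 4 + 150 = 154$)
$l = 0$ ($l = - \frac{\left(-18\right) 0}{4} = \left(- \frac{1}{4}\right) 0 = 0$)
$\left(J + l\right) L = \left(154 + 0\right) \left(-654\right) = 154 \left(-654\right) = -100716$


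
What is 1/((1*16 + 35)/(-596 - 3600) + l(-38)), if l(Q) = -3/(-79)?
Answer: 331484/8559 ≈ 38.729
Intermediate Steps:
l(Q) = 3/79 (l(Q) = -3*(-1/79) = 3/79)
1/((1*16 + 35)/(-596 - 3600) + l(-38)) = 1/((1*16 + 35)/(-596 - 3600) + 3/79) = 1/((16 + 35)/(-4196) + 3/79) = 1/(51*(-1/4196) + 3/79) = 1/(-51/4196 + 3/79) = 1/(8559/331484) = 331484/8559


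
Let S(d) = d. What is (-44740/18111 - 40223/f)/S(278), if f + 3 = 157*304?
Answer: -2863695253/240288598050 ≈ -0.011918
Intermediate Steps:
f = 47725 (f = -3 + 157*304 = -3 + 47728 = 47725)
(-44740/18111 - 40223/f)/S(278) = (-44740/18111 - 40223/47725)/278 = (-44740*1/18111 - 40223*1/47725)*(1/278) = (-44740/18111 - 40223/47725)*(1/278) = -2863695253/864347475*1/278 = -2863695253/240288598050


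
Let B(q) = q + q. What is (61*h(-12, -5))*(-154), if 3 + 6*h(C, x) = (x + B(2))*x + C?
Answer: 46970/3 ≈ 15657.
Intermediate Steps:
B(q) = 2*q
h(C, x) = -1/2 + C/6 + x*(4 + x)/6 (h(C, x) = -1/2 + ((x + 2*2)*x + C)/6 = -1/2 + ((x + 4)*x + C)/6 = -1/2 + ((4 + x)*x + C)/6 = -1/2 + (x*(4 + x) + C)/6 = -1/2 + (C + x*(4 + x))/6 = -1/2 + (C/6 + x*(4 + x)/6) = -1/2 + C/6 + x*(4 + x)/6)
(61*h(-12, -5))*(-154) = (61*(-1/2 + (1/6)*(-12) + (1/6)*(-5)**2 + (2/3)*(-5)))*(-154) = (61*(-1/2 - 2 + (1/6)*25 - 10/3))*(-154) = (61*(-1/2 - 2 + 25/6 - 10/3))*(-154) = (61*(-5/3))*(-154) = -305/3*(-154) = 46970/3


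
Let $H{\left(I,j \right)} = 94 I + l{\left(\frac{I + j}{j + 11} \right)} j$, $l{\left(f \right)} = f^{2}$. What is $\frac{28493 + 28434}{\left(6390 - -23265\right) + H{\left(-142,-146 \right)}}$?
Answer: $\frac{12808575}{3519571} \approx 3.6392$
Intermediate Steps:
$H{\left(I,j \right)} = 94 I + \frac{j \left(I + j\right)^{2}}{\left(11 + j\right)^{2}}$ ($H{\left(I,j \right)} = 94 I + \left(\frac{I + j}{j + 11}\right)^{2} j = 94 I + \left(\frac{I + j}{11 + j}\right)^{2} j = 94 I + \frac{\left(I + j\right)^{2}}{\left(11 + j\right)^{2}} j = 94 I + \frac{j \left(I + j\right)^{2}}{\left(11 + j\right)^{2}}$)
$\frac{28493 + 28434}{\left(6390 - -23265\right) + H{\left(-142,-146 \right)}} = \frac{28493 + 28434}{\left(6390 - -23265\right) - \left(13348 + \frac{146 \left(-142 - 146\right)^{2}}{\left(11 - 146\right)^{2}}\right)} = \frac{56927}{\left(6390 + 23265\right) - \left(13348 + \frac{146 \left(-288\right)^{2}}{18225}\right)} = \frac{56927}{29655 - \left(13348 + \frac{146}{18225} \cdot 82944\right)} = \frac{56927}{29655 - \frac{3152804}{225}} = \frac{56927}{\frac{3519571}{225}} = 56927 \cdot \frac{225}{3519571} = \frac{12808575}{3519571}$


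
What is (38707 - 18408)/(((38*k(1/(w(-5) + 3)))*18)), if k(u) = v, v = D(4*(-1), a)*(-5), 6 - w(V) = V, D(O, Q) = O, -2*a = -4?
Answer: 20299/13680 ≈ 1.4838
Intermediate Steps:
a = 2 (a = -½*(-4) = 2)
w(V) = 6 - V
v = 20 (v = (4*(-1))*(-5) = -4*(-5) = 20)
k(u) = 20
(38707 - 18408)/(((38*k(1/(w(-5) + 3)))*18)) = (38707 - 18408)/(((38*20)*18)) = 20299/((760*18)) = 20299/13680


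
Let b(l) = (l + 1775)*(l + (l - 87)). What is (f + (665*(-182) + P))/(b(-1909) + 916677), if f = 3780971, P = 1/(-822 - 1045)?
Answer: 6833109846/2688381049 ≈ 2.5417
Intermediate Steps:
P = -1/1867 (P = 1/(-1867) = -1/1867 ≈ -0.00053562)
b(l) = (-87 + 2*l)*(1775 + l) (b(l) = (1775 + l)*(l + (-87 + l)) = (1775 + l)*(-87 + 2*l) = (-87 + 2*l)*(1775 + l))
(f + (665*(-182) + P))/(b(-1909) + 916677) = (3780971 + (665*(-182) - 1/1867))/((-154425 + 2*(-1909)² + 3463*(-1909)) + 916677) = (3780971 + (-121030 - 1/1867))/((-154425 + 2*3644281 - 6610867) + 916677) = (3780971 - 225963011/1867)/((-154425 + 7288562 - 6610867) + 916677) = 6833109846/(1867*(523270 + 916677)) = (6833109846/1867)/1439947 = (6833109846/1867)*(1/1439947) = 6833109846/2688381049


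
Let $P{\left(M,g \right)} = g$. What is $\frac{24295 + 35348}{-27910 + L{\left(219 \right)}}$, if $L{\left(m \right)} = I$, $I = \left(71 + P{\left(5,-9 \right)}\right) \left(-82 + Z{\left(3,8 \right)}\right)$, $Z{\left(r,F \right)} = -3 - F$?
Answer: $- \frac{59643}{33676} \approx -1.7711$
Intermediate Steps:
$I = -5766$ ($I = \left(71 - 9\right) \left(-82 - 11\right) = 62 \left(-82 - 11\right) = 62 \left(-93\right) = -5766$)
$L{\left(m \right)} = -5766$
$\frac{24295 + 35348}{-27910 + L{\left(219 \right)}} = \frac{24295 + 35348}{-27910 - 5766} = \frac{59643}{-33676} = 59643 \left(- \frac{1}{33676}\right) = - \frac{59643}{33676}$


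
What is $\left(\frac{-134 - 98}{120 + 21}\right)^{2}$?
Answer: $\frac{53824}{19881} \approx 2.7073$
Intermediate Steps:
$\left(\frac{-134 - 98}{120 + 21}\right)^{2} = \left(- \frac{232}{141}\right)^{2} = \frac{53824}{19881}$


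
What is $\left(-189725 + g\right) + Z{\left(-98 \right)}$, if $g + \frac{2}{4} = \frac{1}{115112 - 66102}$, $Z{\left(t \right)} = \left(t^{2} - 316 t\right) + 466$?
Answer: $- \frac{3643587187}{24505} \approx -1.4869 \cdot 10^{5}$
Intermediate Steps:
$Z{\left(t \right)} = 466 + t^{2} - 316 t$
$g = - \frac{12252}{24505}$ ($g = - \frac{1}{2} + \frac{1}{115112 - 66102} = - \frac{1}{2} + \frac{1}{49010} = - \frac{12252}{24505} \approx -0.49998$)
$\left(-189725 + g\right) + Z{\left(-98 \right)} = \left(-189725 - \frac{12252}{24505}\right) + \left(466 + \left(-98\right)^{2} - -30968\right) = - \frac{4649223377}{24505} + \left(466 + 9604 + 30968\right) = - \frac{4649223377}{24505} + 41038 = - \frac{3643587187}{24505}$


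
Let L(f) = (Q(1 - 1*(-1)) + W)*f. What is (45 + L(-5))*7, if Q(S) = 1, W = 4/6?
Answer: 770/3 ≈ 256.67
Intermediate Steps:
W = ⅔ (W = 4*(⅙) = ⅔ ≈ 0.66667)
L(f) = 5*f/3 (L(f) = (1 + ⅔)*f = 5*f/3)
(45 + L(-5))*7 = (45 + (5/3)*(-5))*7 = (45 - 25/3)*7 = (110/3)*7 = 770/3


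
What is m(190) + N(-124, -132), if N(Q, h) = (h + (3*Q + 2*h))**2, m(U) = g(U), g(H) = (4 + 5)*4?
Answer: 589860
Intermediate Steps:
g(H) = 36 (g(H) = 9*4 = 36)
m(U) = 36
N(Q, h) = (3*Q + 3*h)**2 (N(Q, h) = (h + (2*h + 3*Q))**2 = (3*Q + 3*h)**2)
m(190) + N(-124, -132) = 36 + 9*(-124 - 132)**2 = 36 + 9*(-256)**2 = 36 + 9*65536 = 36 + 589824 = 589860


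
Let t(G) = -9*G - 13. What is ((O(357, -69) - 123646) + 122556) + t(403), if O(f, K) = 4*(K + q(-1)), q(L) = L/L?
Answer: -5002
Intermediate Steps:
q(L) = 1
t(G) = -13 - 9*G
O(f, K) = 4 + 4*K (O(f, K) = 4*(K + 1) = 4*(1 + K) = 4 + 4*K)
((O(357, -69) - 123646) + 122556) + t(403) = (((4 + 4*(-69)) - 123646) + 122556) + (-13 - 9*403) = (((4 - 276) - 123646) + 122556) + (-13 - 3627) = ((-272 - 123646) + 122556) - 3640 = (-123918 + 122556) - 3640 = -1362 - 3640 = -5002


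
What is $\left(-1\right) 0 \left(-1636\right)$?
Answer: $0$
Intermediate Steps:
$\left(-1\right) 0 \left(-1636\right) = 0 \left(-1636\right) = 0$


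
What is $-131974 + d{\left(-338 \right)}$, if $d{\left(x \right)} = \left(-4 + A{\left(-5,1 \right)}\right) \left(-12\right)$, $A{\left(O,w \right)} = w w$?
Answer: $-131938$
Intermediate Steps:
$A{\left(O,w \right)} = w^{2}$
$d{\left(x \right)} = 36$ ($d{\left(x \right)} = \left(-4 + 1^{2}\right) \left(-12\right) = \left(-4 + 1\right) \left(-12\right) = \left(-3\right) \left(-12\right) = 36$)
$-131974 + d{\left(-338 \right)} = -131974 + 36 = -131938$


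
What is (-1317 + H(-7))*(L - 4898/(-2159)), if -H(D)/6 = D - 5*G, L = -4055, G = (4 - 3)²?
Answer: 10893559515/2159 ≈ 5.0456e+6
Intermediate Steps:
G = 1 (G = 1² = 1)
H(D) = 30 - 6*D (H(D) = -6*(D - 5*1) = -6*(D - 5) = -6*(-5 + D) = 30 - 6*D)
(-1317 + H(-7))*(L - 4898/(-2159)) = (-1317 + (30 - 6*(-7)))*(-4055 - 4898/(-2159)) = (-1317 + (30 + 42))*(-4055 - 4898*(-1/2159)) = (-1317 + 72)*(-4055 + 4898/2159) = -1245*(-8749847/2159) = 10893559515/2159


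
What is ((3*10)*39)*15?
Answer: 17550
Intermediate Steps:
((3*10)*39)*15 = (30*39)*15 = 1170*15 = 17550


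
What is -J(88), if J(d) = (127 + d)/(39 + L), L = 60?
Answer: -215/99 ≈ -2.1717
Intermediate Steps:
J(d) = 127/99 + d/99 (J(d) = (127 + d)/(39 + 60) = (127 + d)/99 = (127 + d)*(1/99) = 127/99 + d/99)
-J(88) = -(127/99 + (1/99)*88) = -(127/99 + 8/9) = -1*215/99 = -215/99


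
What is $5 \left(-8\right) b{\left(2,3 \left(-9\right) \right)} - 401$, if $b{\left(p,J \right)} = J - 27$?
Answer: $1759$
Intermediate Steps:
$b{\left(p,J \right)} = -27 + J$ ($b{\left(p,J \right)} = J - 27 = -27 + J$)
$5 \left(-8\right) b{\left(2,3 \left(-9\right) \right)} - 401 = 5 \left(-8\right) \left(-27 + 3 \left(-9\right)\right) - 401 = - 40 \left(-27 - 27\right) - 401 = \left(-40\right) \left(-54\right) - 401 = 2160 - 401 = 1759$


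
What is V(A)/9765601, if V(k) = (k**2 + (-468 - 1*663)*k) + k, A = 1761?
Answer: 1111191/9765601 ≈ 0.11379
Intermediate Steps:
V(k) = k**2 - 1130*k (V(k) = (k**2 + (-468 - 663)*k) + k = (k**2 - 1131*k) + k = k**2 - 1130*k)
V(A)/9765601 = (1761*(-1130 + 1761))/9765601 = (1761*631)*(1/9765601) = 1111191*(1/9765601) = 1111191/9765601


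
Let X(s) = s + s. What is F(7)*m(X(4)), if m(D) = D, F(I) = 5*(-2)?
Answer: -80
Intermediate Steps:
F(I) = -10
X(s) = 2*s
F(7)*m(X(4)) = -20*4 = -10*8 = -80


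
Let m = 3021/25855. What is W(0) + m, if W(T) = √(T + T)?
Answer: 3021/25855 ≈ 0.11684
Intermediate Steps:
W(T) = √2*√T (W(T) = √(2*T) = √2*√T)
m = 3021/25855 (m = 3021*(1/25855) = 3021/25855 ≈ 0.11684)
W(0) + m = √2*√0 + 3021/25855 = √2*0 + 3021/25855 = 0 + 3021/25855 = 3021/25855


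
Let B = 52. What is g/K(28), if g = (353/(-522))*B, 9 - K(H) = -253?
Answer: -4589/34191 ≈ -0.13422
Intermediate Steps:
K(H) = 262 (K(H) = 9 - 1*(-253) = 9 + 253 = 262)
g = -9178/261 (g = (353/(-522))*52 = (353*(-1/522))*52 = -353/522*52 = -9178/261 ≈ -35.165)
g/K(28) = -9178/261/262 = -9178/261*1/262 = -4589/34191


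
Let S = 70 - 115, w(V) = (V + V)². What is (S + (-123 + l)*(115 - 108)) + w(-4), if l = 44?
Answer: -534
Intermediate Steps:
w(V) = 4*V² (w(V) = (2*V)² = 4*V²)
S = -45
(S + (-123 + l)*(115 - 108)) + w(-4) = (-45 + (-123 + 44)*(115 - 108)) + 4*(-4)² = (-45 - 79*7) + 4*16 = (-45 - 553) + 64 = -598 + 64 = -534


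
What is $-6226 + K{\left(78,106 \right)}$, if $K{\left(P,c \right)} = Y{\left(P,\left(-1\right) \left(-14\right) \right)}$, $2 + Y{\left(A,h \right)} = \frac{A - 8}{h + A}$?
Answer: $- \frac{286453}{46} \approx -6227.2$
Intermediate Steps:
$Y{\left(A,h \right)} = -2 + \frac{-8 + A}{A + h}$ ($Y{\left(A,h \right)} = -2 + \frac{A - 8}{h + A} = -2 + \frac{-8 + A}{A + h}$)
$K{\left(P,c \right)} = \frac{-36 - P}{14 + P}$ ($K{\left(P,c \right)} = \frac{-8 - P - 2 \left(\left(-1\right) \left(-14\right)\right)}{P - -14} = \frac{-8 - P - 28}{P + 14} = \frac{-8 - P - 28}{14 + P} = \frac{-36 - P}{14 + P}$)
$-6226 + K{\left(78,106 \right)} = -6226 + \frac{-36 - 78}{14 + 78} = -6226 + \frac{-36 - 78}{92} = -6226 + \frac{1}{92} \left(-114\right) = -6226 - \frac{57}{46} = - \frac{286453}{46}$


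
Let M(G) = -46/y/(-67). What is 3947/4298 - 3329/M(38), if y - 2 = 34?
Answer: -17255407871/98854 ≈ -1.7455e+5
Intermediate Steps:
y = 36 (y = 2 + 34 = 36)
M(G) = 23/1206 (M(G) = -46/36/(-67) = -46*1/36*(-1/67) = -23/18*(-1/67) = 23/1206)
3947/4298 - 3329/M(38) = 3947/4298 - 3329/23/1206 = 3947*(1/4298) - 3329*1206/23 = 3947/4298 - 4014774/23 = -17255407871/98854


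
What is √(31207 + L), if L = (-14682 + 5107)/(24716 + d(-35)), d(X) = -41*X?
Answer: √21341430518982/26151 ≈ 176.65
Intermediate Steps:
L = -9575/26151 (L = (-14682 + 5107)/(24716 - 41*(-35)) = -9575/(24716 + 1435) = -9575/26151 ≈ -0.36614)
√(31207 + L) = √(31207 - 9575/26151) = √(816084682/26151) = √21341430518982/26151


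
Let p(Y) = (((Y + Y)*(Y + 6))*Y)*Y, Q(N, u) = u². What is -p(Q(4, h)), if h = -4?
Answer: -180224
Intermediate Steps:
p(Y) = 2*Y³*(6 + Y) (p(Y) = (((2*Y)*(6 + Y))*Y)*Y = ((2*Y*(6 + Y))*Y)*Y = (2*Y²*(6 + Y))*Y = 2*Y³*(6 + Y))
-p(Q(4, h)) = -2*((-4)²)³*(6 + (-4)²) = -2*16³*(6 + 16) = -2*4096*22 = -1*180224 = -180224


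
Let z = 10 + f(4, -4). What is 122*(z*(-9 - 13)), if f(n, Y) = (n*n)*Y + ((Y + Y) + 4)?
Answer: 155672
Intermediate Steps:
f(n, Y) = 4 + 2*Y + Y*n² (f(n, Y) = n²*Y + (2*Y + 4) = Y*n² + (4 + 2*Y) = 4 + 2*Y + Y*n²)
z = -58 (z = 10 + (4 + 2*(-4) - 4*4²) = 10 + (4 - 8 - 4*16) = 10 + (4 - 8 - 64) = 10 - 68 = -58)
122*(z*(-9 - 13)) = 122*(-58*(-9 - 13)) = 122*(-58*(-22)) = 122*1276 = 155672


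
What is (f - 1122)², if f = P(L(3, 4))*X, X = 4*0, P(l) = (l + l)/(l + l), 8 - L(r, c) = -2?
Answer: 1258884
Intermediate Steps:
L(r, c) = 10 (L(r, c) = 8 - 1*(-2) = 8 + 2 = 10)
P(l) = 1 (P(l) = (2*l)/((2*l)) = (2*l)*(1/(2*l)) = 1)
X = 0
f = 0 (f = 1*0 = 0)
(f - 1122)² = (0 - 1122)² = (-1122)² = 1258884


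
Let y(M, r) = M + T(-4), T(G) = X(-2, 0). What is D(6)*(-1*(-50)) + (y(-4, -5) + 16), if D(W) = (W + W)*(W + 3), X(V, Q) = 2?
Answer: 5414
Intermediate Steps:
T(G) = 2
y(M, r) = 2 + M (y(M, r) = M + 2 = 2 + M)
D(W) = 2*W*(3 + W) (D(W) = (2*W)*(3 + W) = 2*W*(3 + W))
D(6)*(-1*(-50)) + (y(-4, -5) + 16) = (2*6*(3 + 6))*(-1*(-50)) + ((2 - 4) + 16) = (2*6*9)*50 + (-2 + 16) = 108*50 + 14 = 5400 + 14 = 5414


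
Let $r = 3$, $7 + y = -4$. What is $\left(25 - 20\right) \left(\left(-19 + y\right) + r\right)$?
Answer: $-135$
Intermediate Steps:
$y = -11$ ($y = -7 - 4 = -11$)
$\left(25 - 20\right) \left(\left(-19 + y\right) + r\right) = \left(25 - 20\right) \left(\left(-19 - 11\right) + 3\right) = \left(25 - 20\right) \left(-30 + 3\right) = 5 \left(-27\right) = -135$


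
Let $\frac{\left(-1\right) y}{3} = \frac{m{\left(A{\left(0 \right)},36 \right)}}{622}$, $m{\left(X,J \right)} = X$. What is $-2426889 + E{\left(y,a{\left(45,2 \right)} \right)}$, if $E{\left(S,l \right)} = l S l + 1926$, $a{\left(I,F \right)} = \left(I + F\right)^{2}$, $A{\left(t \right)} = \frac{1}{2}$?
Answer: $- \frac{3031293015}{1244} \approx -2.4367 \cdot 10^{6}$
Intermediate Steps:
$A{\left(t \right)} = \frac{1}{2}$
$a{\left(I,F \right)} = \left(F + I\right)^{2}$
$y = - \frac{3}{1244}$ ($y = - 3 \frac{1}{2 \cdot 622} = - 3 \cdot \frac{1}{2} \cdot \frac{1}{622} = \left(-3\right) \frac{1}{1244} = - \frac{3}{1244} \approx -0.0024116$)
$E{\left(S,l \right)} = 1926 + S l^{2}$ ($E{\left(S,l \right)} = S l l + 1926 = S l^{2} + 1926 = 1926 + S l^{2}$)
$-2426889 + E{\left(y,a{\left(45,2 \right)} \right)} = -2426889 + \left(1926 - \frac{3 \left(\left(2 + 45\right)^{2}\right)^{2}}{1244}\right) = -2426889 + \left(1926 - \frac{3 \left(47^{2}\right)^{2}}{1244}\right) = -2426889 + \left(1926 - \frac{3 \cdot 2209^{2}}{1244}\right) = -2426889 + \left(1926 - \frac{14639043}{1244}\right) = -2426889 - \frac{12243099}{1244} = - \frac{3031293015}{1244}$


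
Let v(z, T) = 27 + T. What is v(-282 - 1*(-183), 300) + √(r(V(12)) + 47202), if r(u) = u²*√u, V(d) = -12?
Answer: 327 + √(47202 + 288*I*√3) ≈ 544.26 + 1.148*I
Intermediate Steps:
r(u) = u^(5/2)
v(-282 - 1*(-183), 300) + √(r(V(12)) + 47202) = (27 + 300) + √((-12)^(5/2) + 47202) = 327 + √(288*I*√3 + 47202) = 327 + √(47202 + 288*I*√3)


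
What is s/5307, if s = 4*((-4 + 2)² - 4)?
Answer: 0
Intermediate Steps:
s = 0 (s = 4*((-2)² - 4) = 4*(4 - 4) = 4*0 = 0)
s/5307 = 0/5307 = 0*(1/5307) = 0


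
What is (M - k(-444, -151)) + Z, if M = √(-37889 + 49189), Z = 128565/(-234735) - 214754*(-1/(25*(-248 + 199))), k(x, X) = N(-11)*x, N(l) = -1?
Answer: -11882675921/19170025 + 10*√113 ≈ -513.56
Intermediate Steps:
k(x, X) = -x
Z = -3371184821/19170025 (Z = 128565*(-1/234735) - 214754/((-49*(-25))) = -8571/15649 - 214754/1225 = -3371184821/19170025 ≈ -175.86)
M = 10*√113 (M = √11300 = 10*√113 ≈ 106.30)
(M - k(-444, -151)) + Z = (10*√113 - (-1)*(-444)) - 3371184821/19170025 = (10*√113 - 1*444) - 3371184821/19170025 = (10*√113 - 444) - 3371184821/19170025 = (-444 + 10*√113) - 3371184821/19170025 = -11882675921/19170025 + 10*√113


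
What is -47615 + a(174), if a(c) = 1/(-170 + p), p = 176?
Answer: -285689/6 ≈ -47615.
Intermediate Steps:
a(c) = 1/6 (a(c) = 1/(-170 + 176) = 1/6)
-47615 + a(174) = -47615 + 1/6 = -285689/6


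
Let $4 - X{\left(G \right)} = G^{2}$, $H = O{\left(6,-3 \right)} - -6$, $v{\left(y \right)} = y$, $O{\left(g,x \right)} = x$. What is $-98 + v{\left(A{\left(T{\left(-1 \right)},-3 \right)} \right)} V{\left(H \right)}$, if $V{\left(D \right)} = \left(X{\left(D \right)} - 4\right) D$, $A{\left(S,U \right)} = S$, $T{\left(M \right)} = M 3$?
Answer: $-17$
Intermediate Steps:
$T{\left(M \right)} = 3 M$
$H = 3$ ($H = -3 - -6 = -3 + 6 = 3$)
$X{\left(G \right)} = 4 - G^{2}$
$V{\left(D \right)} = - D^{3}$ ($V{\left(D \right)} = \left(\left(4 - D^{2}\right) - 4\right) D = - D^{2} D = - D^{3}$)
$-98 + v{\left(A{\left(T{\left(-1 \right)},-3 \right)} \right)} V{\left(H \right)} = -98 + 3 \left(-1\right) \left(- 3^{3}\right) = -98 - 3 \left(\left(-1\right) 27\right) = -98 - -81 = -98 + 81 = -17$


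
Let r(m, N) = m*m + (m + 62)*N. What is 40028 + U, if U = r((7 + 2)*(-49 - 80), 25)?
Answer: 1360474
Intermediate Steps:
r(m, N) = m² + N*(62 + m) (r(m, N) = m² + (62 + m)*N = m² + N*(62 + m))
U = 1320446 (U = ((7 + 2)*(-49 - 80))² + 62*25 + 25*((7 + 2)*(-49 - 80)) = (9*(-129))² + 1550 + 25*(9*(-129)) = (-1161)² + 1550 + 25*(-1161) = 1347921 + 1550 - 29025 = 1320446)
40028 + U = 40028 + 1320446 = 1360474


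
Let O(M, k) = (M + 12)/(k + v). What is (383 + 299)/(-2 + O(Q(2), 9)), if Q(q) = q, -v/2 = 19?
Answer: -9889/36 ≈ -274.69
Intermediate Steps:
v = -38 (v = -2*19 = -38)
O(M, k) = (12 + M)/(-38 + k) (O(M, k) = (M + 12)/(k - 38) = (12 + M)/(-38 + k))
(383 + 299)/(-2 + O(Q(2), 9)) = (383 + 299)/(-2 + (12 + 2)/(-38 + 9)) = 682/(-2 + 14/(-29)) = 682/(-2 - 1/29*14) = 682/(-2 - 14/29) = 682/(-72/29) = 682*(-29/72) = -9889/36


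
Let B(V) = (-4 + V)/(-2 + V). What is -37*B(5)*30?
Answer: -370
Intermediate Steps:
B(V) = (-4 + V)/(-2 + V)
-37*B(5)*30 = -37*(-4 + 5)/(-2 + 5)*30 = -37/3*30 = -370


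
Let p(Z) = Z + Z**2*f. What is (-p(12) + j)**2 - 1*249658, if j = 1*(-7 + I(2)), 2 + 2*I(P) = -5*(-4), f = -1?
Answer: -231702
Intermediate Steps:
p(Z) = Z - Z**2 (p(Z) = Z + Z**2*(-1) = Z - Z**2)
I(P) = 9 (I(P) = -1 + (-5*(-4))/2 = -1 + (1/2)*20 = -1 + 10 = 9)
j = 2 (j = 1*(-7 + 9) = 1*2 = 2)
(-p(12) + j)**2 - 1*249658 = (-12*(1 - 1*12) + 2)**2 - 1*249658 = (-12*(1 - 12) + 2)**2 - 249658 = (-12*(-11) + 2)**2 - 249658 = (-1*(-132) + 2)**2 - 249658 = (132 + 2)**2 - 249658 = 134**2 - 249658 = 17956 - 249658 = -231702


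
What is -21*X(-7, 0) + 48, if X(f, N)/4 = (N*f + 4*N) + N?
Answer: 48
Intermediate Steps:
X(f, N) = 20*N + 4*N*f (X(f, N) = 4*((N*f + 4*N) + N) = 4*((4*N + N*f) + N) = 4*(5*N + N*f) = 20*N + 4*N*f)
-21*X(-7, 0) + 48 = -84*0*(5 - 7) + 48 = -84*0*(-2) + 48 = -21*0 + 48 = 0 + 48 = 48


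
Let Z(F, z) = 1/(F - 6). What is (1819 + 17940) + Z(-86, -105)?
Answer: 1817827/92 ≈ 19759.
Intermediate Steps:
Z(F, z) = 1/(-6 + F)
(1819 + 17940) + Z(-86, -105) = (1819 + 17940) + 1/(-6 - 86) = 19759 + 1/(-92) = 19759 - 1/92 = 1817827/92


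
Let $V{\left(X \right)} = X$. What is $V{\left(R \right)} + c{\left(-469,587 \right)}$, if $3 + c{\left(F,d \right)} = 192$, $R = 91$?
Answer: $280$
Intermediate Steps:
$c{\left(F,d \right)} = 189$ ($c{\left(F,d \right)} = -3 + 192 = 189$)
$V{\left(R \right)} + c{\left(-469,587 \right)} = 91 + 189 = 280$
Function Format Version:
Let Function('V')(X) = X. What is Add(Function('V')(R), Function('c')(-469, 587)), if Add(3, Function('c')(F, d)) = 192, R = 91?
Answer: 280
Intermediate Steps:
Function('c')(F, d) = 189 (Function('c')(F, d) = Add(-3, 192) = 189)
Add(Function('V')(R), Function('c')(-469, 587)) = Add(91, 189) = 280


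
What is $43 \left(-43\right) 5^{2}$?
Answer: $-46225$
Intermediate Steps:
$43 \left(-43\right) 5^{2} = \left(-1849\right) 25 = -46225$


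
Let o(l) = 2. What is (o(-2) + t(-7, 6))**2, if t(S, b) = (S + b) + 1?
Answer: 4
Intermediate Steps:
t(S, b) = 1 + S + b
(o(-2) + t(-7, 6))**2 = (2 + (1 - 7 + 6))**2 = (2 + 0)**2 = 2**2 = 4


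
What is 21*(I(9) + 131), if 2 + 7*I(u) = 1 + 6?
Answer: 2766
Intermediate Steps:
I(u) = 5/7 (I(u) = -2/7 + (1 + 6)/7 = -2/7 + (1/7)*7 = -2/7 + 1 = 5/7)
21*(I(9) + 131) = 21*(5/7 + 131) = 21*(922/7) = 2766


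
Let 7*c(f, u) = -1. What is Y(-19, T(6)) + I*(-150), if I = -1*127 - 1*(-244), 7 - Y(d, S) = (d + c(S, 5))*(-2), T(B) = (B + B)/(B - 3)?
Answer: -123069/7 ≈ -17581.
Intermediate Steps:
c(f, u) = -1/7 (c(f, u) = (1/7)*(-1) = -1/7)
T(B) = 2*B/(-3 + B) (T(B) = (2*B)/(-3 + B) = 2*B/(-3 + B))
Y(d, S) = 47/7 + 2*d (Y(d, S) = 7 - (d - 1/7)*(-2) = 7 - (-1/7 + d)*(-2) = 7 - (2/7 - 2*d) = 7 + (-2/7 + 2*d) = 47/7 + 2*d)
I = 117 (I = -127 + 244 = 117)
Y(-19, T(6)) + I*(-150) = (47/7 + 2*(-19)) + 117*(-150) = (47/7 - 38) - 17550 = -219/7 - 17550 = -123069/7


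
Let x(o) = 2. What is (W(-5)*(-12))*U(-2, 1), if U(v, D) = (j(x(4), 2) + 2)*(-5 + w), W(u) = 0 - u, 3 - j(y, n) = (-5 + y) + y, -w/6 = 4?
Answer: 10440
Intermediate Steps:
w = -24 (w = -6*4 = -24)
j(y, n) = 8 - 2*y (j(y, n) = 3 - ((-5 + y) + y) = 3 - (-5 + 2*y) = 3 + (5 - 2*y) = 8 - 2*y)
W(u) = -u
U(v, D) = -174 (U(v, D) = ((8 - 2*2) + 2)*(-5 - 24) = ((8 - 4) + 2)*(-29) = (4 + 2)*(-29) = 6*(-29) = -174)
(W(-5)*(-12))*U(-2, 1) = (-1*(-5)*(-12))*(-174) = (5*(-12))*(-174) = -60*(-174) = 10440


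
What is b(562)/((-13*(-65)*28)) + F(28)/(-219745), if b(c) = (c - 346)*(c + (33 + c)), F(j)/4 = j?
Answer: 211208702/19996795 ≈ 10.562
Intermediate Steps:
F(j) = 4*j
b(c) = (-346 + c)*(33 + 2*c)
b(562)/((-13*(-65)*28)) + F(28)/(-219745) = (-11418 - 659*562 + 2*562**2)/((-13*(-65)*28)) + (4*28)/(-219745) = (-11418 - 370358 + 2*315844)/((845*28)) + 112*(-1/219745) = (-11418 - 370358 + 631688)/23660 - 112/219745 = 249912*(1/23660) - 112/219745 = 4806/455 - 112/219745 = 211208702/19996795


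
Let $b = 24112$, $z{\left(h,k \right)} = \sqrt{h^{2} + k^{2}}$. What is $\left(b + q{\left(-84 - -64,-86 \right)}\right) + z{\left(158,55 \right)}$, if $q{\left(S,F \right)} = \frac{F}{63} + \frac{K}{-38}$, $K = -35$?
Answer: $\frac{57723065}{2394} + \sqrt{27989} \approx 24279.0$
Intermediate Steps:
$q{\left(S,F \right)} = \frac{35}{38} + \frac{F}{63}$ ($q{\left(S,F \right)} = \frac{F}{63} - \frac{35}{-38} = F \frac{1}{63} - - \frac{35}{38} = \frac{F}{63} + \frac{35}{38} = \frac{35}{38} + \frac{F}{63}$)
$\left(b + q{\left(-84 - -64,-86 \right)}\right) + z{\left(158,55 \right)} = \left(24112 + \left(\frac{35}{38} + \frac{1}{63} \left(-86\right)\right)\right) + \sqrt{158^{2} + 55^{2}} = \left(24112 + \left(\frac{35}{38} - \frac{86}{63}\right)\right) + \sqrt{24964 + 3025} = \left(24112 - \frac{1063}{2394}\right) + \sqrt{27989} = \frac{57723065}{2394} + \sqrt{27989}$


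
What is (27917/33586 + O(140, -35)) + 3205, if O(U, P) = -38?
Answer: 106394779/33586 ≈ 3167.8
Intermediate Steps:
(27917/33586 + O(140, -35)) + 3205 = (27917/33586 - 38) + 3205 = -1248351/33586 + 3205 = 106394779/33586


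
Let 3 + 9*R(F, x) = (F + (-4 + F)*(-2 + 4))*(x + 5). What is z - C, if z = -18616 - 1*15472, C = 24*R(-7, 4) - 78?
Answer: -33306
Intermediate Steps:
R(F, x) = -1/3 + (-8 + 3*F)*(5 + x)/9 (R(F, x) = -1/3 + ((F + (-4 + F)*(-2 + 4))*(x + 5))/9 = -1/3 + ((F + (-4 + F)*2)*(5 + x))/9 = -1/3 + ((F + (-8 + 2*F))*(5 + x))/9 = -1/3 + ((-8 + 3*F)*(5 + x))/9 = -1/3 + (-8 + 3*F)*(5 + x)/9)
C = -782 (C = 24*(-43/9 - 8/9*4 + (5/3)*(-7) + (1/3)*(-7)*4) - 78 = 24*(-43/9 - 32/9 - 35/3 - 28/3) - 78 = 24*(-88/3) - 78 = -704 - 78 = -782)
z = -34088 (z = -18616 - 15472 = -34088)
z - C = -34088 - 1*(-782) = -34088 + 782 = -33306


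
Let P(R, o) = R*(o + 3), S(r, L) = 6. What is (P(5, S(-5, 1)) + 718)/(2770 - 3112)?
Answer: -763/342 ≈ -2.2310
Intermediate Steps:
P(R, o) = R*(3 + o)
(P(5, S(-5, 1)) + 718)/(2770 - 3112) = (5*(3 + 6) + 718)/(2770 - 3112) = (5*9 + 718)/(-342) = (45 + 718)*(-1/342) = 763*(-1/342) = -763/342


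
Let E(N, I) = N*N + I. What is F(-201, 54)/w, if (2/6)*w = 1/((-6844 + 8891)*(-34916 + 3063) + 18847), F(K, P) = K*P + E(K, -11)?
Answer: -1925281830784/3 ≈ -6.4176e+11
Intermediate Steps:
E(N, I) = I + N**2 (E(N, I) = N**2 + I = I + N**2)
F(K, P) = -11 + K**2 + K*P (F(K, P) = K*P + (-11 + K**2) = -11 + K**2 + K*P)
w = -3/65184244 (w = 3/((-6844 + 8891)*(-34916 + 3063) + 18847) = 3/(2047*(-31853) + 18847) = 3/(-65203091 + 18847) = 3/(-65184244) = 3*(-1/65184244) = -3/65184244 ≈ -4.6023e-8)
F(-201, 54)/w = (-11 + (-201)**2 - 201*54)/(-3/65184244) = (-11 + 40401 - 10854)*(-65184244/3) = 29536*(-65184244/3) = -1925281830784/3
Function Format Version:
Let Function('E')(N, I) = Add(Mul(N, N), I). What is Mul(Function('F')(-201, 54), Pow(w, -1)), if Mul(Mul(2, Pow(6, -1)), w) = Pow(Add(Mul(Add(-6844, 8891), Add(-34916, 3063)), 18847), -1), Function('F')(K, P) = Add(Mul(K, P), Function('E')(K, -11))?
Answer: Rational(-1925281830784, 3) ≈ -6.4176e+11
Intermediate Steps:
Function('E')(N, I) = Add(I, Pow(N, 2)) (Function('E')(N, I) = Add(Pow(N, 2), I) = Add(I, Pow(N, 2)))
Function('F')(K, P) = Add(-11, Pow(K, 2), Mul(K, P)) (Function('F')(K, P) = Add(Mul(K, P), Add(-11, Pow(K, 2))) = Add(-11, Pow(K, 2), Mul(K, P)))
w = Rational(-3, 65184244) (w = Mul(3, Pow(Add(Mul(Add(-6844, 8891), Add(-34916, 3063)), 18847), -1)) = Mul(3, Pow(Add(Mul(2047, -31853), 18847), -1)) = Mul(3, Pow(Add(-65203091, 18847), -1)) = Mul(3, Pow(-65184244, -1)) = Mul(3, Rational(-1, 65184244)) = Rational(-3, 65184244) ≈ -4.6023e-8)
Mul(Function('F')(-201, 54), Pow(w, -1)) = Mul(Add(-11, Pow(-201, 2), Mul(-201, 54)), Pow(Rational(-3, 65184244), -1)) = Mul(Add(-11, 40401, -10854), Rational(-65184244, 3)) = Mul(29536, Rational(-65184244, 3)) = Rational(-1925281830784, 3)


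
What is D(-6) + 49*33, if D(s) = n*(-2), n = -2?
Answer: 1621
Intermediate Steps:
D(s) = 4 (D(s) = -2*(-2) = 4)
D(-6) + 49*33 = 4 + 49*33 = 4 + 1617 = 1621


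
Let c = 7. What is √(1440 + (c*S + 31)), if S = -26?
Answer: √1289 ≈ 35.903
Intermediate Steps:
√(1440 + (c*S + 31)) = √(1440 + (7*(-26) + 31)) = √(1440 + (-182 + 31)) = √(1440 - 151) = √1289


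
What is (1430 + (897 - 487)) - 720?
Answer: 1120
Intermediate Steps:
(1430 + (897 - 487)) - 720 = (1430 + 410) - 720 = 1840 - 720 = 1120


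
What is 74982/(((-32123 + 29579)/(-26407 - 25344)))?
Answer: 646732247/424 ≈ 1.5253e+6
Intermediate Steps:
74982/(((-32123 + 29579)/(-26407 - 25344))) = 74982/((-2544/(-51751))) = 74982/((-2544*(-1/51751))) = 74982/(2544/51751) = 74982*(51751/2544) = 646732247/424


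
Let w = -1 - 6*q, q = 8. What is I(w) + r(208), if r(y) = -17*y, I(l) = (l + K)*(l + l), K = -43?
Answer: 5480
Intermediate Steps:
w = -49 (w = -1 - 6*8 = -1 - 48 = -49)
I(l) = 2*l*(-43 + l) (I(l) = (l - 43)*(l + l) = (-43 + l)*(2*l) = 2*l*(-43 + l))
I(w) + r(208) = 2*(-49)*(-43 - 49) - 17*208 = 2*(-49)*(-92) - 3536 = 9016 - 3536 = 5480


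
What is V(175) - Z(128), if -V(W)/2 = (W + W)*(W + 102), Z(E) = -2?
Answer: -193898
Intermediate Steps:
V(W) = -4*W*(102 + W) (V(W) = -2*(W + W)*(W + 102) = -2*2*W*(102 + W) = -4*W*(102 + W))
V(175) - Z(128) = -4*175*(102 + 175) - 1*(-2) = -4*175*277 + 2 = -193900 + 2 = -193898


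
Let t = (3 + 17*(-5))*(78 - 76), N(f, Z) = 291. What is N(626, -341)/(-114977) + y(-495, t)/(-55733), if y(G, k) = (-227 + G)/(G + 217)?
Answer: -2295850814/890713826599 ≈ -0.0025775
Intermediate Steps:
t = -164 (t = (3 - 85)*2 = -82*2 = -164)
y(G, k) = (-227 + G)/(217 + G)
N(626, -341)/(-114977) + y(-495, t)/(-55733) = 291/(-114977) + ((-227 - 495)/(217 - 495))/(-55733) = 291*(-1/114977) + (-722/(-278))*(-1/55733) = -291/114977 - 1/278*(-722)*(-1/55733) = -291/114977 + (361/139)*(-1/55733) = -291/114977 - 361/7746887 = -2295850814/890713826599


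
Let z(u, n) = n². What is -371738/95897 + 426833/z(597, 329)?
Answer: 694711343/10379987177 ≈ 0.066928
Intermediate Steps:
-371738/95897 + 426833/z(597, 329) = -371738/95897 + 426833/(329²) = -371738*1/95897 + 426833/108241 = -371738/95897 + 426833*(1/108241) = -371738/95897 + 426833/108241 = 694711343/10379987177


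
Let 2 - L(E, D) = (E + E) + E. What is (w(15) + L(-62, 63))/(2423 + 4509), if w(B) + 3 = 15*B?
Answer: 205/3466 ≈ 0.059146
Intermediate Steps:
w(B) = -3 + 15*B
L(E, D) = 2 - 3*E (L(E, D) = 2 - ((E + E) + E) = 2 - (2*E + E) = 2 - 3*E)
(w(15) + L(-62, 63))/(2423 + 4509) = ((-3 + 15*15) + (2 - 3*(-62)))/(2423 + 4509) = ((-3 + 225) + (2 + 186))/6932 = (222 + 188)*(1/6932) = 410*(1/6932) = 205/3466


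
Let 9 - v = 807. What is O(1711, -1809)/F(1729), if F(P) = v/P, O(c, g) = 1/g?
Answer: 13/10854 ≈ 0.0011977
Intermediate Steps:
v = -798 (v = 9 - 1*807 = 9 - 807 = -798)
F(P) = -798/P
O(1711, -1809)/F(1729) = 1/((-1809)*((-798/1729))) = -1/(1809*((-798*1/1729))) = -1/(1809*(-6/13)) = -1/1809*(-13/6) = 13/10854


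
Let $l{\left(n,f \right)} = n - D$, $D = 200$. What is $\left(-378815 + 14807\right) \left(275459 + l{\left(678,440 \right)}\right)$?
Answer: $-100443275496$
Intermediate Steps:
$l{\left(n,f \right)} = -200 + n$ ($l{\left(n,f \right)} = n - 200 = -200 + n$)
$\left(-378815 + 14807\right) \left(275459 + l{\left(678,440 \right)}\right) = \left(-378815 + 14807\right) \left(275459 + \left(-200 + 678\right)\right) = - 364008 \left(275459 + 478\right) = \left(-364008\right) 275937 = -100443275496$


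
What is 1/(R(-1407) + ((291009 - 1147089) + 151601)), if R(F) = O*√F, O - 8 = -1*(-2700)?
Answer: -704479/506608563889 - 2708*I*√1407/506608563889 ≈ -1.3906e-6 - 2.005e-7*I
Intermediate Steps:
O = 2708 (O = 8 - 1*(-2700) = 8 + 2700 = 2708)
R(F) = 2708*√F
1/(R(-1407) + ((291009 - 1147089) + 151601)) = 1/(2708*√(-1407) + ((291009 - 1147089) + 151601)) = 1/(2708*(I*√1407) + (-856080 + 151601)) = 1/(2708*I*√1407 - 704479) = 1/(-704479 + 2708*I*√1407)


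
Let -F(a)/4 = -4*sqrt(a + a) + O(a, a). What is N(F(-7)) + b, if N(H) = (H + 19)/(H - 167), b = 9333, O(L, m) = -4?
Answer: 82083168/8795 - 992*I*sqrt(14)/8795 ≈ 9332.9 - 0.42203*I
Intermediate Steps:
F(a) = 16 + 16*sqrt(2)*sqrt(a) (F(a) = -4*(-4*sqrt(a + a) - 4) = -4*(-4*sqrt(2)*sqrt(a) - 4) = -4*(-4 - 4*sqrt(2)*sqrt(a)) = 16 + 16*sqrt(2)*sqrt(a))
N(H) = (19 + H)/(-167 + H)
N(F(-7)) + b = (19 + (16 + 16*sqrt(2)*sqrt(-7)))/(-167 + (16 + 16*sqrt(2)*sqrt(-7))) + 9333 = (19 + (16 + 16*sqrt(2)*(I*sqrt(7))))/(-167 + (16 + 16*sqrt(2)*(I*sqrt(7)))) + 9333 = (19 + (16 + 16*I*sqrt(14)))/(-167 + (16 + 16*I*sqrt(14))) + 9333 = (35 + 16*I*sqrt(14))/(-151 + 16*I*sqrt(14)) + 9333 = 9333 + (35 + 16*I*sqrt(14))/(-151 + 16*I*sqrt(14))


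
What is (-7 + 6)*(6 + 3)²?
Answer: -81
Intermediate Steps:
(-7 + 6)*(6 + 3)² = -1*9² = -1*81 = -81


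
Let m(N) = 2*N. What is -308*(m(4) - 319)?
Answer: 95788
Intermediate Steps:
-308*(m(4) - 319) = -308*(2*4 - 319) = -308*(8 - 319) = -308*(-311) = 95788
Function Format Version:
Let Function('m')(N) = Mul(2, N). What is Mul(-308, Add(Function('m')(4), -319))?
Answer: 95788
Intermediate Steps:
Mul(-308, Add(Function('m')(4), -319)) = Mul(-308, Add(Mul(2, 4), -319)) = Mul(-308, Add(8, -319)) = Mul(-308, -311) = 95788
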